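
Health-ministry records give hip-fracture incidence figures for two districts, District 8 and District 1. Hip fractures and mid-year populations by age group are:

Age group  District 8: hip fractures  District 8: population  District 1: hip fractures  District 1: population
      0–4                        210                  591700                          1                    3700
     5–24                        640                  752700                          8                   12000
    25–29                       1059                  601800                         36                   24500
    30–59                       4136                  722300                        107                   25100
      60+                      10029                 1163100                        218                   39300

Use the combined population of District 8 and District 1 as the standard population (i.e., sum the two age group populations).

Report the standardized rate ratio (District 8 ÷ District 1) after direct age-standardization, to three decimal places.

1.451

Age-specific rates per 100000 for District 8: 35.49, 85.03, 175.97, 572.62, 862.26.
For District 1: 27.03, 66.67, 146.94, 426.29, 554.71.
Combined standard total = 3936200; weights = 0.1513, 0.1943, 0.1591, 0.1899, 0.3055.
District 8: 0.1513×35.49 + 0.1943×85.03 + 0.1591×175.97 + 0.1899×572.62 + 0.3055×862.26 = 422.0117 per 100000.
District 1: 0.1513×27.03 + 0.1943×66.67 + 0.1591×146.94 + 0.1899×426.29 + 0.3055×554.71 = 290.8116 per 100000.
Ratio = 422.0117 ÷ 290.8116 = 1.45115.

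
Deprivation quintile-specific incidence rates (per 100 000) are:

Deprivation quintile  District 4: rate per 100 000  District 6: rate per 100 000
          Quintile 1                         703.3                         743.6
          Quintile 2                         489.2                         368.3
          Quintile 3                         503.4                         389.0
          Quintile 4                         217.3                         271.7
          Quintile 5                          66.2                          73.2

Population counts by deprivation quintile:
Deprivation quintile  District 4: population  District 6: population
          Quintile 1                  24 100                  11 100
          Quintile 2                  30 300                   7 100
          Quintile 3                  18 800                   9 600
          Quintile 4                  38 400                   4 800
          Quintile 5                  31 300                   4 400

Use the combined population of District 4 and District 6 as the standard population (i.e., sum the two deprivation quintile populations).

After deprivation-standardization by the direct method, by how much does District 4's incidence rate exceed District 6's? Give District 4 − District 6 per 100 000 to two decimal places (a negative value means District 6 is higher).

Combined standard total = 179 900; weights = 0.1957, 0.2079, 0.1579, 0.2401, 0.1984.
District 4: 0.1957×703.3 + 0.2079×489.2 + 0.1579×503.4 + 0.2401×217.3 + 0.1984×66.2 = 384.0995 per 100 000.
District 6: 0.1957×743.6 + 0.2079×368.3 + 0.1579×389.0 + 0.2401×271.7 + 0.1984×73.2 = 363.2430 per 100 000.
Difference = 384.0995 − 363.2430 = 20.8565.

20.86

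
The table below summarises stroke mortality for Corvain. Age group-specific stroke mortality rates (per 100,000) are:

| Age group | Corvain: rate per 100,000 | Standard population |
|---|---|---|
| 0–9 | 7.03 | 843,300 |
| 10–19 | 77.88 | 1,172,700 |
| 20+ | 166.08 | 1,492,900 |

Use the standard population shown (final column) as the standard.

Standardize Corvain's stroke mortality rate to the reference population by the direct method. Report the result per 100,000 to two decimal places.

98.38

Standard total = 3,508,900; weights = 0.2403, 0.3342, 0.4255.
Standardized rate: 0.2403×7.03 + 0.3342×77.88 + 0.4255×166.08 = 98.3782 per 100,000.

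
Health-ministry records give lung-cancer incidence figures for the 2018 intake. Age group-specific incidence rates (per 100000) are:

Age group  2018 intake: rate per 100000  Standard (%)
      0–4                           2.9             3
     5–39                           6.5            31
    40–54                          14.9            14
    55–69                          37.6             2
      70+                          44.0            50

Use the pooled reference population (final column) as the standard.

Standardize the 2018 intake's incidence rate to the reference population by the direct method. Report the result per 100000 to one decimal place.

Standard weights: 0.03, 0.31, 0.14, 0.02, 0.50.
Standardized rate: 0.0300×2.9 + 0.3100×6.5 + 0.1400×14.9 + 0.0200×37.6 + 0.5000×44.0 = 26.9400 per 100000.

26.9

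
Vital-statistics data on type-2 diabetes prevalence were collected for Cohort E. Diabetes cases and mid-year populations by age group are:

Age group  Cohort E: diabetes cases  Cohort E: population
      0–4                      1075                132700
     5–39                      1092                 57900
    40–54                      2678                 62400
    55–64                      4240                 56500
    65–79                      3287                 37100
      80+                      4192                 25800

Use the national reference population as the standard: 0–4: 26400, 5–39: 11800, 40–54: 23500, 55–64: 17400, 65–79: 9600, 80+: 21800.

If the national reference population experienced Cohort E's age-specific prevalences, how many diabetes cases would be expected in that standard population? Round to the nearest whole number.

Age-specific rates per 1000 for Cohort E: 8.101, 18.860, 42.917, 75.044, 88.598, 162.481.
Expected diabetes cases = Σ (standard pop × age-specific rate ÷ 1000)
= 26400×8.101/1000 + 11800×18.860/1000 + 23500×42.917/1000 + 17400×75.044/1000 + 9600×88.598/1000 + 21800×162.481/1000
= 213.87 + 222.55 + 1008.54 + 1305.77 + 850.54 + 3542.08 = 7143.35.

7143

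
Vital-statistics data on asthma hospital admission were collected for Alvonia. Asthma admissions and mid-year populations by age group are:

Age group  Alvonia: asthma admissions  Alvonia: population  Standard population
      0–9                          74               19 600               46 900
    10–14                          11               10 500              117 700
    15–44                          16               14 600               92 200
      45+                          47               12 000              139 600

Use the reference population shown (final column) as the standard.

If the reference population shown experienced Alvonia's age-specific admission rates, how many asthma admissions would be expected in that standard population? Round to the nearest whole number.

Age-specific rates per 10 000 for Alvonia: 37.76, 10.48, 10.96, 39.17.
Expected asthma admissions = Σ (standard pop × age-specific rate ÷ 10 000)
= 46 900×37.76/10 000 + 117 700×10.48/10 000 + 92 200×10.96/10 000 + 139 600×39.17/10 000
= 177.07 + 123.30 + 101.04 + 546.77 = 948.18.

948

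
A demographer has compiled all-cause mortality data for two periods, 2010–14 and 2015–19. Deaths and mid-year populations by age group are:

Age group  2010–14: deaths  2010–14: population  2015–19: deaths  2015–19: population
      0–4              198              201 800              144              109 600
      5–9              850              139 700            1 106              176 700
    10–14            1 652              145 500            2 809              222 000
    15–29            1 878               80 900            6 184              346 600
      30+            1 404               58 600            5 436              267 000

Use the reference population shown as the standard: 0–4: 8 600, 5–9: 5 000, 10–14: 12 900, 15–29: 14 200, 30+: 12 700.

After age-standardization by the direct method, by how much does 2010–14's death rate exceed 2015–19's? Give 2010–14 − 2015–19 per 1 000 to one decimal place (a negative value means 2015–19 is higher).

Age-specific rates per 1 000 for 2010–14: 0.981, 6.084, 11.354, 23.214, 23.959.
For 2015–19: 1.314, 6.259, 12.653, 17.842, 20.360.
Standard total = 53 400; weights = 0.1610, 0.0936, 0.2416, 0.2659, 0.2378.
2010–14: 0.1610×0.981 + 0.0936×6.084 + 0.2416×11.354 + 0.2659×23.214 + 0.2378×23.959 = 15.3416 per 1 000.
2015–19: 0.1610×1.314 + 0.0936×6.259 + 0.2416×12.653 + 0.2659×17.842 + 0.2378×20.360 = 13.4409 per 1 000.
Difference = 15.3416 − 13.4409 = 1.9008.

1.9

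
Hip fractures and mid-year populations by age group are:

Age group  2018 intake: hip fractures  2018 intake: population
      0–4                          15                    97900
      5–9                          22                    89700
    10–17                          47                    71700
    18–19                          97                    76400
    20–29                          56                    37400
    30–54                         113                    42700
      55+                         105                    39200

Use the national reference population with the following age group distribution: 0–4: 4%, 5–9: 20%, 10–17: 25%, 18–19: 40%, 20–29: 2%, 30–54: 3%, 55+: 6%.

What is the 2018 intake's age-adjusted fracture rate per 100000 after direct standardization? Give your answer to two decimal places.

Age-specific rates per 100000 for the 2018 intake: 15.32, 24.53, 65.55, 126.96, 149.73, 264.64, 267.86.
Standard weights: 0.04, 0.20, 0.25, 0.40, 0.02, 0.03, 0.06.
Standardized rate: 0.0400×15.32 + 0.2000×24.53 + 0.2500×65.55 + 0.4000×126.96 + 0.0200×149.73 + 0.0300×264.64 + 0.0600×267.86 = 99.6964 per 100000.

99.70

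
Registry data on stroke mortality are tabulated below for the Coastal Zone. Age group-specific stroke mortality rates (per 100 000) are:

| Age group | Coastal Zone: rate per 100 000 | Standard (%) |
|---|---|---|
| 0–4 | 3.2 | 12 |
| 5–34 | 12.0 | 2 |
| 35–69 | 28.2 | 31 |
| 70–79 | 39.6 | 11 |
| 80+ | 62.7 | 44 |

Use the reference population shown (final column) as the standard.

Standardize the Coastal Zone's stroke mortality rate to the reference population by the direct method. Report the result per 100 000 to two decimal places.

Standard weights: 0.12, 0.02, 0.31, 0.11, 0.44.
Standardized rate: 0.1200×3.2 + 0.0200×12.0 + 0.3100×28.2 + 0.1100×39.6 + 0.4400×62.7 = 41.3100 per 100 000.

41.31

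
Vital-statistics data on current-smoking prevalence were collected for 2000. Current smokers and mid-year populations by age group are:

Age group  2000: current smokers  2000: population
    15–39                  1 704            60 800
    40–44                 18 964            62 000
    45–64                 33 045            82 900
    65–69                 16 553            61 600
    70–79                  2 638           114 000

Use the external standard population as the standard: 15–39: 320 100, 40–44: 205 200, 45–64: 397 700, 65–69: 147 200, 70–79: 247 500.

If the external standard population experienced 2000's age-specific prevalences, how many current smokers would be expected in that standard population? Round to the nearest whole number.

275547

Age-specific rates per 1 000 for 2000: 28.026, 305.871, 398.613, 268.718, 23.140.
Expected current smokers = Σ (standard pop × age-specific rate ÷ 1 000)
= 320 100×28.026/1 000 + 205 200×305.871/1 000 + 397 700×398.613/1 000 + 147 200×268.718/1 000 + 247 500×23.140/1 000
= 8971.22 + 62764.72 + 158528.31 + 39555.22 + 5727.24 = 275546.71.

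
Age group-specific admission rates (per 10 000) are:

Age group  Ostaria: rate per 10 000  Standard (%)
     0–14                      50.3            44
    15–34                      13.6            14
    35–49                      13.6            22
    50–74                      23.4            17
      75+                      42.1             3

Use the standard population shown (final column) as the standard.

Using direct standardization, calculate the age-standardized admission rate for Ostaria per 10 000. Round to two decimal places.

Standard weights: 0.44, 0.14, 0.22, 0.17, 0.03.
Standardized rate: 0.4400×50.3 + 0.1400×13.6 + 0.2200×13.6 + 0.1700×23.4 + 0.0300×42.1 = 32.2690 per 10 000.

32.27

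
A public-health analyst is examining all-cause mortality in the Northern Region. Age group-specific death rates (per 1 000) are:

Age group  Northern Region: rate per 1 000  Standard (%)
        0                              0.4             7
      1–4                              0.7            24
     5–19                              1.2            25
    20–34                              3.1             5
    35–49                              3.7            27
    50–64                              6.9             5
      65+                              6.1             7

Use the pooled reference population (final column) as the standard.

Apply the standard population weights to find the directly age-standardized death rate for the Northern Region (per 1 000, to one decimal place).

Standard weights: 0.07, 0.24, 0.25, 0.05, 0.27, 0.05, 0.07.
Standardized rate: 0.0700×0.4 + 0.2400×0.7 + 0.2500×1.2 + 0.0500×3.1 + 0.2700×3.7 + 0.0500×6.9 + 0.0700×6.1 = 2.4220 per 1 000.

2.4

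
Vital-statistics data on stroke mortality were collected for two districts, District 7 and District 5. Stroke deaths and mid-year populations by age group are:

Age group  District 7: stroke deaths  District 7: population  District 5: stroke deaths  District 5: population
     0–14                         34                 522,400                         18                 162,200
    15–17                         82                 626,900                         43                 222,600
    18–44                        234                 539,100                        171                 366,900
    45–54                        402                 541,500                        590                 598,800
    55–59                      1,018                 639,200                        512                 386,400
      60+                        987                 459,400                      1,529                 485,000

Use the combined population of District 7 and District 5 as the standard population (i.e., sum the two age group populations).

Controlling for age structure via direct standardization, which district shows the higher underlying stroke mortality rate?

Age-specific rates per 100,000 for District 7: 6.51, 13.08, 43.41, 74.24, 159.26, 214.85.
For District 5: 11.10, 19.32, 46.61, 98.53, 132.51, 315.26.
Combined standard total = 5,550,400; weights = 0.1233, 0.1531, 0.1632, 0.2054, 0.1848, 0.1701.
District 7: 0.1233×6.51 + 0.1531×13.08 + 0.1632×43.41 + 0.2054×74.24 + 0.1848×159.26 + 0.1701×214.85 = 91.1259 per 100,000.
District 5: 0.1233×11.10 + 0.1531×19.32 + 0.1632×46.61 + 0.2054×98.53 + 0.1848×132.51 + 0.1701×315.26 = 110.3008 per 100,000.

District 5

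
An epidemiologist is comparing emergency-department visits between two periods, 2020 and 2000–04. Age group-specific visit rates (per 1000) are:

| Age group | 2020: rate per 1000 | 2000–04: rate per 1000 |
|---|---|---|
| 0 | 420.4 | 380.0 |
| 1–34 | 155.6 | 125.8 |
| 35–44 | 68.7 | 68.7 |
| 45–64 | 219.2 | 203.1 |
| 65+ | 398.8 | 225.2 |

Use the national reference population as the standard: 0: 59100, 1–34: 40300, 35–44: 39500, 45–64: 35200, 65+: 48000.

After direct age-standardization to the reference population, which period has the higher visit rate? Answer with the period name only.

Standard total = 222100; weights = 0.2661, 0.1814, 0.1778, 0.1585, 0.2161.
2020: 0.2661×420.4 + 0.1814×155.6 + 0.1778×68.7 + 0.1585×219.2 + 0.2161×398.8 = 273.2472 per 1000.
2000–04: 0.2661×380.0 + 0.1814×125.8 + 0.1778×68.7 + 0.1585×203.1 + 0.2161×225.2 = 217.0199 per 1000.

2020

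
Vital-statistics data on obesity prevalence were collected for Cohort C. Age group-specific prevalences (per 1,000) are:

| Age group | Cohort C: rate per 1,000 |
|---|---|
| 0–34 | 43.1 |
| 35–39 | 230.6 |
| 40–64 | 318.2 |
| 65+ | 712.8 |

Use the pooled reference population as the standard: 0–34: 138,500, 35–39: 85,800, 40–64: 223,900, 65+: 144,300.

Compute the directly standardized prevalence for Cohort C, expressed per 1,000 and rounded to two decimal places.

337.31

Standard total = 592,500; weights = 0.2338, 0.1448, 0.3779, 0.2435.
Standardized rate: 0.2338×43.1 + 0.1448×230.6 + 0.3779×318.2 + 0.2435×712.8 = 337.3111 per 1,000.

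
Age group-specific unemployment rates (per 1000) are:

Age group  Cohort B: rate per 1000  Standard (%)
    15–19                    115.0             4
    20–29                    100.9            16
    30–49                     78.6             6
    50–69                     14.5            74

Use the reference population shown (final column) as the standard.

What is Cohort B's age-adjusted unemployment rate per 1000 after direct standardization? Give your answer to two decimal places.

36.19

Standard weights: 0.04, 0.16, 0.06, 0.74.
Standardized rate: 0.0400×115.0 + 0.1600×100.9 + 0.0600×78.6 + 0.7400×14.5 = 36.1900 per 1000.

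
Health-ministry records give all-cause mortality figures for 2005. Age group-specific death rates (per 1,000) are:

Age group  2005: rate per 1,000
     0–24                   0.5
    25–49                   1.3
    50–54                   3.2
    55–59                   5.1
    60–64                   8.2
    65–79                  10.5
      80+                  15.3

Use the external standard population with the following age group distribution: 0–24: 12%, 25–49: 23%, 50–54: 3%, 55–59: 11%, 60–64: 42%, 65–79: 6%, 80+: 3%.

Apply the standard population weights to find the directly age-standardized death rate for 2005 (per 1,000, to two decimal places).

5.55

Standard weights: 0.12, 0.23, 0.03, 0.11, 0.42, 0.06, 0.03.
Standardized rate: 0.1200×0.5 + 0.2300×1.3 + 0.0300×3.2 + 0.1100×5.1 + 0.4200×8.2 + 0.0600×10.5 + 0.0300×15.3 = 5.5490 per 1,000.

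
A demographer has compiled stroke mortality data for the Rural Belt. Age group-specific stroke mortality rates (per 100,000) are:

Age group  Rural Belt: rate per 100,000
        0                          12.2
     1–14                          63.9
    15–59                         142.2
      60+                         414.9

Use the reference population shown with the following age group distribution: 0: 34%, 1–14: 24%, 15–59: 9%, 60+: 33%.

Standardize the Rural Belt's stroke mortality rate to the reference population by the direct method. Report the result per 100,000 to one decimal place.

Standard weights: 0.34, 0.24, 0.09, 0.33.
Standardized rate: 0.3400×12.2 + 0.2400×63.9 + 0.0900×142.2 + 0.3300×414.9 = 169.1990 per 100,000.

169.2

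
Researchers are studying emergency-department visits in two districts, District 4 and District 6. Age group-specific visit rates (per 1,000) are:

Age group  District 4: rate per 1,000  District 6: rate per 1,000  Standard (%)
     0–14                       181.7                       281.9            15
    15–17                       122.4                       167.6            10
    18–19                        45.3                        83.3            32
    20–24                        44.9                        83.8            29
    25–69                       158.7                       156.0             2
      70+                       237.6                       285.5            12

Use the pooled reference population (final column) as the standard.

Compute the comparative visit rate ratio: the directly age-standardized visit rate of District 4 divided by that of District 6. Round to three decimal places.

0.670

Standard weights: 0.15, 0.10, 0.32, 0.29, 0.02, 0.12.
District 4: 0.1500×181.7 + 0.1000×122.4 + 0.3200×45.3 + 0.2900×44.9 + 0.0200×158.7 + 0.1200×237.6 = 98.6980 per 1,000.
District 6: 0.1500×281.9 + 0.1000×167.6 + 0.3200×83.3 + 0.2900×83.8 + 0.0200×156.0 + 0.1200×285.5 = 147.3830 per 1,000.
Ratio = 98.6980 ÷ 147.3830 = 0.66967.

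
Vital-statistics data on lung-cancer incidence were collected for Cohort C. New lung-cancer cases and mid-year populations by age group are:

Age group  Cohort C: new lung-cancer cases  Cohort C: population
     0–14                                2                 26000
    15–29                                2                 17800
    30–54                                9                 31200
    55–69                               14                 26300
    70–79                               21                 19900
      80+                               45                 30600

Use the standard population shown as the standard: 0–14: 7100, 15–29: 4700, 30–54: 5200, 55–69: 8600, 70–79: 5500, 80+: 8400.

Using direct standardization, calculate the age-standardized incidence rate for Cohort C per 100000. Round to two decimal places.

Age-specific rates per 100000 for Cohort C: 7.69, 11.24, 28.85, 53.23, 105.53, 147.06.
Standard total = 39500; weights = 0.1797, 0.1190, 0.1316, 0.2177, 0.1392, 0.2127.
Standardized rate: 0.1797×7.69 + 0.1190×11.24 + 0.1316×28.85 + 0.2177×53.23 + 0.1392×105.53 + 0.2127×147.06 = 64.0738 per 100000.

64.07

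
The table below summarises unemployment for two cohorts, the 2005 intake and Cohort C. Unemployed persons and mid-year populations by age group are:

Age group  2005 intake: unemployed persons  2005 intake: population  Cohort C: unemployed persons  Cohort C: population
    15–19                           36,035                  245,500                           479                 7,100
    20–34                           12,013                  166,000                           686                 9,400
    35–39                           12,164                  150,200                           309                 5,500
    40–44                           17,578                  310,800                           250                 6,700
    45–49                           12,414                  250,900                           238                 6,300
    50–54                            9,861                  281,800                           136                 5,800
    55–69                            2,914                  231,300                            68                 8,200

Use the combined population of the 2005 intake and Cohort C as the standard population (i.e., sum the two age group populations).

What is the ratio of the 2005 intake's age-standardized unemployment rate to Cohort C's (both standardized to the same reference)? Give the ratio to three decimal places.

1.541

Age-specific rates per 1,000 for the 2005 intake: 146.782, 72.367, 80.985, 56.557, 49.478, 34.993, 12.598.
For Cohort C: 67.465, 72.979, 56.182, 37.313, 37.778, 23.448, 8.293.
Combined standard total = 1,685,500; weights = 0.1499, 0.1041, 0.0924, 0.1884, 0.1526, 0.1706, 0.1421.
The 2005 intake: 0.1499×146.782 + 0.1041×72.367 + 0.0924×80.985 + 0.1884×56.557 + 0.1526×49.478 + 0.1706×34.993 + 0.1421×12.598 = 62.9746 per 1,000.
Cohort C: 0.1499×67.465 + 0.1041×72.979 + 0.0924×56.182 + 0.1884×37.313 + 0.1526×37.778 + 0.1706×23.448 + 0.1421×8.293 = 40.8679 per 1,000.
Ratio = 62.9746 ÷ 40.8679 = 1.54093.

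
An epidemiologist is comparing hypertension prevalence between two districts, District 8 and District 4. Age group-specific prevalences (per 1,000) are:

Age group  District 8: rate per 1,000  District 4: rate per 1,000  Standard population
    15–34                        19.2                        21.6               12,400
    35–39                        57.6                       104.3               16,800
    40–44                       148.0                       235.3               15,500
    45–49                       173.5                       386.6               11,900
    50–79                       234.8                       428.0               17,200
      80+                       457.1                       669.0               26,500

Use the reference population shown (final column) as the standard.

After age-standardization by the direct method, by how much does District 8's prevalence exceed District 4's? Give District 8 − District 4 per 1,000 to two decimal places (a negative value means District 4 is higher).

-136.01

Standard total = 100,300; weights = 0.1236, 0.1675, 0.1545, 0.1186, 0.1715, 0.2642.
District 8: 0.1236×19.2 + 0.1675×57.6 + 0.1545×148.0 + 0.1186×173.5 + 0.1715×234.8 + 0.2642×457.1 = 216.5117 per 1,000.
District 4: 0.1236×21.6 + 0.1675×104.3 + 0.1545×235.3 + 0.1186×386.6 + 0.1715×428.0 + 0.2642×669.0 = 352.5211 per 1,000.
Difference = 216.5117 − 352.5211 = -136.0095.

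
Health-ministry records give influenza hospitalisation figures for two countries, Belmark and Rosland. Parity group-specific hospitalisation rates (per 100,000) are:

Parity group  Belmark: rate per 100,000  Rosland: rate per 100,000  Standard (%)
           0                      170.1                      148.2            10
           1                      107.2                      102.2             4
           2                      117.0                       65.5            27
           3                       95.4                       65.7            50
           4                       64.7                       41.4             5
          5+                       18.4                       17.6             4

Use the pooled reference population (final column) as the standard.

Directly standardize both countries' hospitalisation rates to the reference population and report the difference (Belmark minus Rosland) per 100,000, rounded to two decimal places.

Standard weights: 0.10, 0.04, 0.27, 0.50, 0.05, 0.04.
Belmark: 0.1000×170.1 + 0.0400×107.2 + 0.2700×117.0 + 0.5000×95.4 + 0.0500×64.7 + 0.0400×18.4 = 104.5590 per 100,000.
Rosland: 0.1000×148.2 + 0.0400×102.2 + 0.2700×65.5 + 0.5000×65.7 + 0.0500×41.4 + 0.0400×17.6 = 72.2170 per 100,000.
Difference = 104.5590 − 72.2170 = 32.3420.

32.34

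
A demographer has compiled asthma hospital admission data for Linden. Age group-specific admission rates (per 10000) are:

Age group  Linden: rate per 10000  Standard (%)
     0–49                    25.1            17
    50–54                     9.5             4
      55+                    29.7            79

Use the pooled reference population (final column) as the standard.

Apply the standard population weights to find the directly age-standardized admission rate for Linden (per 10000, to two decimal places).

28.11

Standard weights: 0.17, 0.04, 0.79.
Standardized rate: 0.1700×25.1 + 0.0400×9.5 + 0.7900×29.7 = 28.1100 per 10000.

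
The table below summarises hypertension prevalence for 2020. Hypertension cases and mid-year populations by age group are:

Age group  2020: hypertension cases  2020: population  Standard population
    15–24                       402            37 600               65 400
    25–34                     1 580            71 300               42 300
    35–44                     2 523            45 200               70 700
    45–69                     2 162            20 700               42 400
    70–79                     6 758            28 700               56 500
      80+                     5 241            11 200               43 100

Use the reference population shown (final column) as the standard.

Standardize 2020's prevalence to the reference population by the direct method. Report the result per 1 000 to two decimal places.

135.72

Age-specific rates per 1 000 for 2020: 10.691, 22.160, 55.819, 104.444, 235.470, 467.946.
Standard total = 320 400; weights = 0.2041, 0.1320, 0.2207, 0.1323, 0.1763, 0.1345.
Standardized rate: 0.2041×10.691 + 0.1320×22.160 + 0.2207×55.819 + 0.1323×104.444 + 0.1763×235.470 + 0.1345×467.946 = 135.7178 per 1 000.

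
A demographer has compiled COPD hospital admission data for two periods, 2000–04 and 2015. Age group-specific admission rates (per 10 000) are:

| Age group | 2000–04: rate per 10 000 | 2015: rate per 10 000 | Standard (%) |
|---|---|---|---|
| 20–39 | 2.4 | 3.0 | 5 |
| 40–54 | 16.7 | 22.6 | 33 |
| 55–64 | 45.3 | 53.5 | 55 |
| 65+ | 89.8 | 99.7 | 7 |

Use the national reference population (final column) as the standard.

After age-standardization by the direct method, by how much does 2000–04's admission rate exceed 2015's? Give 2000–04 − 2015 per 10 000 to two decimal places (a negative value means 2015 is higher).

-7.18

Standard weights: 0.05, 0.33, 0.55, 0.07.
2000–04: 0.0500×2.4 + 0.3300×16.7 + 0.5500×45.3 + 0.0700×89.8 = 36.8320 per 10 000.
2015: 0.0500×3.0 + 0.3300×22.6 + 0.5500×53.5 + 0.0700×99.7 = 44.0120 per 10 000.
Difference = 36.8320 − 44.0120 = -7.1800.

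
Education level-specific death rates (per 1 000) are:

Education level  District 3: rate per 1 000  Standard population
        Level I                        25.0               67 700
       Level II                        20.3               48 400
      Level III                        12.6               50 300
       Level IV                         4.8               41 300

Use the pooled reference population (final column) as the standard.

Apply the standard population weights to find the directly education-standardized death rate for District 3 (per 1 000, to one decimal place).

16.9

Standard total = 207 700; weights = 0.3260, 0.2330, 0.2422, 0.1988.
Standardized rate: 0.3260×25.0 + 0.2330×20.3 + 0.2422×12.6 + 0.1988×4.8 = 16.8851 per 1 000.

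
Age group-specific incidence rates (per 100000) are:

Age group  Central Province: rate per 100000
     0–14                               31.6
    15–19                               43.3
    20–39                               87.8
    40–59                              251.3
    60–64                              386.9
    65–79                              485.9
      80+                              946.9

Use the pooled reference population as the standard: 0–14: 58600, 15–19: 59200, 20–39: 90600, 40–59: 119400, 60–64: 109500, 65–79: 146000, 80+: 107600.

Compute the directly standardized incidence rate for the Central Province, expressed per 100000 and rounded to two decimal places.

372.80

Standard total = 690900; weights = 0.0848, 0.0857, 0.1311, 0.1728, 0.1585, 0.2113, 0.1557.
Standardized rate: 0.0848×31.6 + 0.0857×43.3 + 0.1311×87.8 + 0.1728×251.3 + 0.1585×386.9 + 0.2113×485.9 + 0.1557×946.9 = 372.8013 per 100000.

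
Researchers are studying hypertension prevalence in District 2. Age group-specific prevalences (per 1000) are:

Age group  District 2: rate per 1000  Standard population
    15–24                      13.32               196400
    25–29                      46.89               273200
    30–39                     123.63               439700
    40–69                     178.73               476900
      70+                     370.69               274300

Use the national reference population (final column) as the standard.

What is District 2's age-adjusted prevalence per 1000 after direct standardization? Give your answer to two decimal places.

Standard total = 1660500; weights = 0.1183, 0.1645, 0.2648, 0.2872, 0.1652.
Standardized rate: 0.1183×13.32 + 0.1645×46.89 + 0.2648×123.63 + 0.2872×178.73 + 0.1652×370.69 = 154.5939 per 1000.

154.59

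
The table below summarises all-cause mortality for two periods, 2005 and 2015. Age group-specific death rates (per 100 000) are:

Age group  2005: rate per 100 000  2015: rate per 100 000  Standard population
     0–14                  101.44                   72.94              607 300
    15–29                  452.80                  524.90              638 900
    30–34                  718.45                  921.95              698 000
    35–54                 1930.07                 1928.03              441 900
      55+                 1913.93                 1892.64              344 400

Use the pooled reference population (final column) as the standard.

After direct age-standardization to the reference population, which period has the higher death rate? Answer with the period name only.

Standard total = 2 730 500; weights = 0.2224, 0.2340, 0.2556, 0.1618, 0.1261.
2005: 0.2224×101.44 + 0.2340×452.80 + 0.2556×718.45 + 0.1618×1930.07 + 0.1261×1913.93 = 865.9337 per 100 000.
2015: 0.2224×72.94 + 0.2340×524.90 + 0.2556×921.95 + 0.1618×1928.03 + 0.1261×1892.64 = 925.4707 per 100 000.

2015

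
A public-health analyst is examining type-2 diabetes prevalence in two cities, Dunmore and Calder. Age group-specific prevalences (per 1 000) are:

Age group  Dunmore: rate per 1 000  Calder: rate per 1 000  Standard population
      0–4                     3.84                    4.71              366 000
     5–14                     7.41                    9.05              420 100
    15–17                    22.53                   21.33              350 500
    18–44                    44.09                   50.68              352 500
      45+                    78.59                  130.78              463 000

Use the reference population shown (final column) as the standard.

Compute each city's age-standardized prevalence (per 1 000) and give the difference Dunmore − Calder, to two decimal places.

-13.87

Standard total = 1 952 100; weights = 0.1875, 0.2152, 0.1796, 0.1806, 0.2372.
Dunmore: 0.1875×3.84 + 0.2152×7.41 + 0.1796×22.53 + 0.1806×44.09 + 0.2372×78.59 = 32.9614 per 1 000.
Calder: 0.1875×4.71 + 0.2152×9.05 + 0.1796×21.33 + 0.1806×50.68 + 0.2372×130.78 = 46.8305 per 1 000.
Difference = 32.9614 − 46.8305 = -13.8690.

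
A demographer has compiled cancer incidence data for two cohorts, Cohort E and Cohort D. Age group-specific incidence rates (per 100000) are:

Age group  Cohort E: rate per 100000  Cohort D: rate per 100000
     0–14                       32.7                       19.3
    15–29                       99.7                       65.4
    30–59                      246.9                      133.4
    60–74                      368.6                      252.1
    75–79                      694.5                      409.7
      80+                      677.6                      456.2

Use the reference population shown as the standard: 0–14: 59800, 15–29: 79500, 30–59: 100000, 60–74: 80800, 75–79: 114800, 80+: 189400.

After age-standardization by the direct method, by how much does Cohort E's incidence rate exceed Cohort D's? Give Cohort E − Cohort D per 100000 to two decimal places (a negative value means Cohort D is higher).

Standard total = 624300; weights = 0.0958, 0.1273, 0.1602, 0.1294, 0.1839, 0.3034.
Cohort E: 0.0958×32.7 + 0.1273×99.7 + 0.1602×246.9 + 0.1294×368.6 + 0.1839×694.5 + 0.3034×677.6 = 436.3616 per 100000.
Cohort D: 0.0958×19.3 + 0.1273×65.4 + 0.1602×133.4 + 0.1294×252.1 + 0.1839×409.7 + 0.3034×456.2 = 277.9128 per 100000.
Difference = 436.3616 − 277.9128 = 158.4488.

158.45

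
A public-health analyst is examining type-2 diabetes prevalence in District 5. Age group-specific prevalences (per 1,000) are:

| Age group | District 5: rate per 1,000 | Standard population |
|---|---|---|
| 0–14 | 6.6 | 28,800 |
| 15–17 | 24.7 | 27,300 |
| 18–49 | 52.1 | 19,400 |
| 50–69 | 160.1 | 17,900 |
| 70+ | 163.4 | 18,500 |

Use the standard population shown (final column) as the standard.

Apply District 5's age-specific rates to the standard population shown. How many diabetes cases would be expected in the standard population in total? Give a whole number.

Expected diabetes cases = Σ (standard pop × age-specific rate ÷ 1,000)
= 28,800×6.6/1,000 + 27,300×24.7/1,000 + 19,400×52.1/1,000 + 17,900×160.1/1,000 + 18,500×163.4/1,000
= 190.08 + 674.31 + 1010.74 + 2865.79 + 3022.90 = 7763.82.

7764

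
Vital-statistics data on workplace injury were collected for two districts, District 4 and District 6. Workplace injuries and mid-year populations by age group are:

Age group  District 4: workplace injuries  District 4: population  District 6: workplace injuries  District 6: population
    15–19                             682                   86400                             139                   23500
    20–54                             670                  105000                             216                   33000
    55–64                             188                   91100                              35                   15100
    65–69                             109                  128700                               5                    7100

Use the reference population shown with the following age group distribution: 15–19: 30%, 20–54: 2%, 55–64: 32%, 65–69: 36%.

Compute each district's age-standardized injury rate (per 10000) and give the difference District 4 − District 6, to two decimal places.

5.60

Age-specific rates per 10000 for District 4: 78.94, 63.81, 20.64, 8.47.
For District 6: 59.15, 65.45, 23.18, 7.04.
Standard weights: 0.30, 0.02, 0.32, 0.36.
District 4: 0.3000×78.94 + 0.0200×63.81 + 0.3200×20.64 + 0.3600×8.47 = 34.6094 per 10000.
District 6: 0.3000×59.15 + 0.0200×65.45 + 0.3200×23.18 + 0.3600×7.04 = 29.0062 per 10000.
Difference = 34.6094 − 29.0062 = 5.6032.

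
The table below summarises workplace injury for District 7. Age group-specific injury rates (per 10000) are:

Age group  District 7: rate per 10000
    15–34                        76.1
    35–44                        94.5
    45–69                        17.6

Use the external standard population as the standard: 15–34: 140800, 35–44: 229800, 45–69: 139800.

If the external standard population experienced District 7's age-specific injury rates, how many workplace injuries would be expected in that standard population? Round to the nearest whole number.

Expected workplace injuries = Σ (standard pop × age-specific rate ÷ 10000)
= 140800×76.1/10000 + 229800×94.5/10000 + 139800×17.6/10000
= 1071.49 + 2171.61 + 246.05 = 3489.15.

3489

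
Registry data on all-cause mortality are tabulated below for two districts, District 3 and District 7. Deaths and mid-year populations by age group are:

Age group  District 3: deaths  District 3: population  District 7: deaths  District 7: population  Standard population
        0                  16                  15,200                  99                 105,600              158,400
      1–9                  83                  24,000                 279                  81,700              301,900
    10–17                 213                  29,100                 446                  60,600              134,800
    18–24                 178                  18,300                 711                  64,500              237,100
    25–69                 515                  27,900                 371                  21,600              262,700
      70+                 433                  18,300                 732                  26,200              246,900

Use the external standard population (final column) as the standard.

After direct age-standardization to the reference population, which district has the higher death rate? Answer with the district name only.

District 7

Age-specific rates per 100,000 for District 3: 105.26, 345.83, 731.96, 972.68, 1845.88, 2366.12.
For District 7: 93.75, 341.49, 735.97, 1102.33, 1717.59, 2793.89.
Standard total = 1,341,800; weights = 0.1181, 0.2250, 0.1005, 0.1767, 0.1958, 0.1840.
District 3: 0.1181×105.26 + 0.2250×345.83 + 0.1005×731.96 + 0.1767×972.68 + 0.1958×1845.88 + 0.1840×2366.12 = 1132.4176 per 100,000.
District 7: 0.1181×93.75 + 0.2250×341.49 + 0.1005×735.97 + 0.1767×1102.33 + 0.1958×1717.59 + 0.1840×2793.89 = 1206.9915 per 100,000.
The crude rates (1082.83 vs 732.37) would put District 3 higher, but that reflects its age composition; once standardized to a common age structure, District 7 has the higher underlying rate.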